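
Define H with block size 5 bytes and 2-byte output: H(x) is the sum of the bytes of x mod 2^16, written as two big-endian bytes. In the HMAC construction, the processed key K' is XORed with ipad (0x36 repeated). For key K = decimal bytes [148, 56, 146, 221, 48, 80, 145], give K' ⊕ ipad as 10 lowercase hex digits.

Key decimal bytes [148, 56, 146, 221, 48, 80, 145] = 94 38 92 dd 30 50 91 is 7 bytes > B = 5, so hash it first: H(key) = 03 4c, then zero-pad to 5 bytes: K' = 03 4c 00 00 00.
XOR each byte with 0x36: 03⊕36=35, 4c⊕36=7a, 00⊕36=36, 00⊕36=36, 00⊕36=36.

357a363636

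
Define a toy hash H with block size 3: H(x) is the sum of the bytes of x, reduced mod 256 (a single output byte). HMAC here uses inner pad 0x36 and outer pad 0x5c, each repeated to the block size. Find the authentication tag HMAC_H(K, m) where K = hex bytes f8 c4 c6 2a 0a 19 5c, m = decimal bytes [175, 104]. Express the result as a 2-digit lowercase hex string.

Key hex bytes f8 c4 c6 2a 0a 19 5c is 7 bytes > B = 3, so hash it first: H(key) = 2b, then zero-pad to 3 bytes: K' = 2b 00 00.
K' ⊕ ipad = 1d 36 36.  K' ⊕ opad = 77 5c 5c.
Inner input = (K'⊕ipad) ∥ m = 1d 36 36 ∥ af 68.
Inner hash: sum = 29+54+54+175+104 = 416; mod 256 = 160 → a0.
Outer input = (K'⊕opad) ∥ inner = 77 5c 5c ∥ a0.
Outer hash (tag): sum = 119+92+92+160 = 463; mod 256 = 207 → cf.

cf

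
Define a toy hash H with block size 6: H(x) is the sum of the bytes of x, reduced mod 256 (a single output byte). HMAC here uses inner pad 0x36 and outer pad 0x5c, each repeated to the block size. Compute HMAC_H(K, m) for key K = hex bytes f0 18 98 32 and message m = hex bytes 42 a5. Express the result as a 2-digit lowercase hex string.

Key hex bytes f0 18 98 32 is 4 bytes ≤ B = 6; zero-pad to 6 bytes: K' = f0 18 98 32 00 00.
K' ⊕ ipad = c6 2e ae 04 36 36.  K' ⊕ opad = ac 44 c4 6e 5c 5c.
Inner input = (K'⊕ipad) ∥ m = c6 2e ae 04 36 36 ∥ 42 a5.
Inner hash: sum = 198+46+174+4+54+54+66+165 = 761; mod 256 = 249 → f9.
Outer input = (K'⊕opad) ∥ inner = ac 44 c4 6e 5c 5c ∥ f9.
Outer hash (tag): sum = 172+68+196+110+92+92+249 = 979; mod 256 = 211 → d3.

d3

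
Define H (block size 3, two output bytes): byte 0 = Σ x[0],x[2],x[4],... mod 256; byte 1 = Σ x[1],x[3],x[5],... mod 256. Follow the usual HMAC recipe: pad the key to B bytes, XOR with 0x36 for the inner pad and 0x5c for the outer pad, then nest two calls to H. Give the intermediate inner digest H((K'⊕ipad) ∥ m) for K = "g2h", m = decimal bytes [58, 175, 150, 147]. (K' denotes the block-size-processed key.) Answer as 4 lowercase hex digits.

Key "g2h" = 67 32 68 is exactly B = 3 bytes: K' = 67 32 68.
K' ⊕ ipad = 51 04 5e.
Inner input = 51 04 5e ∥ 3a af 96 93.
Inner hash: even-index sum = 497 mod 256 = 241; odd-index sum = 212 mod 256 = 212 → f1 d4.

f1d4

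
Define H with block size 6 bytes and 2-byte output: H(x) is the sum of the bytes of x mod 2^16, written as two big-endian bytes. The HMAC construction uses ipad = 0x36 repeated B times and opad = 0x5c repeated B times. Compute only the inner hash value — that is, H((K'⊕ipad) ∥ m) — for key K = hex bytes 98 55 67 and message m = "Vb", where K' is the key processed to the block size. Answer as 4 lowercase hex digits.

Key hex bytes 98 55 67 is 3 bytes ≤ B = 6; zero-pad to 6 bytes: K' = 98 55 67 00 00 00.
K' ⊕ ipad = ae 63 51 36 36 36.
Inner input = ae 63 51 36 36 36 ∥ 56 62.
Inner hash: sum = 174+99+81+54+54+54+86+98 = 700 → 02 bc.

02bc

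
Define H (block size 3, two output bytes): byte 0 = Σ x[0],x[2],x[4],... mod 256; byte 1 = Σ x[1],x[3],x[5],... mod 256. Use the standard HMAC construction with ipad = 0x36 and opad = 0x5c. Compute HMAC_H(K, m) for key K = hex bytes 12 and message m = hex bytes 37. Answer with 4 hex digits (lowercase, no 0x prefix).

17b6

Key hex bytes 12 is 1 byte ≤ B = 3; zero-pad to 3 bytes: K' = 12 00 00.
K' ⊕ ipad = 24 36 36.  K' ⊕ opad = 4e 5c 5c.
Inner input = (K'⊕ipad) ∥ m = 24 36 36 ∥ 37.
Inner hash: even-index sum = 90 mod 256 = 90; odd-index sum = 109 mod 256 = 109 → 5a 6d.
Outer input = (K'⊕opad) ∥ inner = 4e 5c 5c ∥ 5a 6d.
Outer hash (tag): even-index sum = 279 mod 256 = 23; odd-index sum = 182 mod 256 = 182 → 17 b6.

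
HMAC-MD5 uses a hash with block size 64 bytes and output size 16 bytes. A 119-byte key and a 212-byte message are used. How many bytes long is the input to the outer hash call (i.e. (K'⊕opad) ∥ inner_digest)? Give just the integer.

80

Key is 119 > 64 bytes, so it is hashed to 16 bytes then zero-padded to 64: |K'| = 64.
Outer input = (K'⊕opad) ∥ H(inner) → 64 + 16 = 80 bytes.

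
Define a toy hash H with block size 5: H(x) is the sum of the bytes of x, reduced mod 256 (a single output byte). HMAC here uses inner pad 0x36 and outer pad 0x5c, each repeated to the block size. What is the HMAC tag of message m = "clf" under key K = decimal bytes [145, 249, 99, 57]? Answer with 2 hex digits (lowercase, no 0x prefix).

Key decimal bytes [145, 249, 99, 57] = 91 f9 63 39 is 4 bytes ≤ B = 5; zero-pad to 5 bytes: K' = 91 f9 63 39 00.
K' ⊕ ipad = a7 cf 55 0f 36.  K' ⊕ opad = cd a5 3f 65 5c.
Inner input = (K'⊕ipad) ∥ m = a7 cf 55 0f 36 ∥ 63 6c 66.
Inner hash: sum = 167+207+85+15+54+99+108+102 = 837; mod 256 = 69 → 45.
Outer input = (K'⊕opad) ∥ inner = cd a5 3f 65 5c ∥ 45.
Outer hash (tag): sum = 205+165+63+101+92+69 = 695; mod 256 = 183 → b7.

b7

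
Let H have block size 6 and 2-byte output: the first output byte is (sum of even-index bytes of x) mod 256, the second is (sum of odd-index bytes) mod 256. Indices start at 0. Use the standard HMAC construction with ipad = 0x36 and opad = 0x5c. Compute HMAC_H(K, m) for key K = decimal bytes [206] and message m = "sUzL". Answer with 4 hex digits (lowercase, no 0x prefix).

9b57

Key decimal bytes [206] = ce is 1 byte ≤ B = 6; zero-pad to 6 bytes: K' = ce 00 00 00 00 00.
K' ⊕ ipad = f8 36 36 36 36 36.  K' ⊕ opad = 92 5c 5c 5c 5c 5c.
Inner input = (K'⊕ipad) ∥ m = f8 36 36 36 36 36 ∥ 73 55 7a 4c.
Inner hash: even-index sum = 593 mod 256 = 81; odd-index sum = 323 mod 256 = 67 → 51 43.
Outer input = (K'⊕opad) ∥ inner = 92 5c 5c 5c 5c 5c ∥ 51 43.
Outer hash (tag): even-index sum = 411 mod 256 = 155; odd-index sum = 343 mod 256 = 87 → 9b 57.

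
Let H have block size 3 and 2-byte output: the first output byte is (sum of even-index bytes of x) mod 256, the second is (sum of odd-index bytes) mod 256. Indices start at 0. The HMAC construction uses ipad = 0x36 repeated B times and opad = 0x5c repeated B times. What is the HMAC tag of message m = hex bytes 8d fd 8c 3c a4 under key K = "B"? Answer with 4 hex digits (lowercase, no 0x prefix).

Key "B" = 42 is 1 byte ≤ B = 3; zero-pad to 3 bytes: K' = 42 00 00.
K' ⊕ ipad = 74 36 36.  K' ⊕ opad = 1e 5c 5c.
Inner input = (K'⊕ipad) ∥ m = 74 36 36 ∥ 8d fd 8c 3c a4.
Inner hash: even-index sum = 483 mod 256 = 227; odd-index sum = 499 mod 256 = 243 → e3 f3.
Outer input = (K'⊕opad) ∥ inner = 1e 5c 5c ∥ e3 f3.
Outer hash (tag): even-index sum = 365 mod 256 = 109; odd-index sum = 319 mod 256 = 63 → 6d 3f.

6d3f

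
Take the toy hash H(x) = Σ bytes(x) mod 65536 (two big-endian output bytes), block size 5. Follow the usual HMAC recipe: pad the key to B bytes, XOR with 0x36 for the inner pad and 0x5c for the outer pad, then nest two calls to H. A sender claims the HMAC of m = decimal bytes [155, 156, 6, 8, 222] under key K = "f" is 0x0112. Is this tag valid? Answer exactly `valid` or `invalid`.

Key "f" = 66 is 1 byte ≤ B = 5; zero-pad to 5 bytes: K' = 66 00 00 00 00.
K' ⊕ ipad = 50 36 36 36 36; K' ⊕ opad = 3a 5c 5c 5c 5c.
Inner hash: sum = 80+54+54+54+54+155+156+6+8+222 = 843 → 03 4b.
Outer hash (recomputed tag): sum = 58+92+92+92+92+3+75 = 504 → 01 f8.
Recomputed tag = 01f8; claimed = 0112 → mismatch.

invalid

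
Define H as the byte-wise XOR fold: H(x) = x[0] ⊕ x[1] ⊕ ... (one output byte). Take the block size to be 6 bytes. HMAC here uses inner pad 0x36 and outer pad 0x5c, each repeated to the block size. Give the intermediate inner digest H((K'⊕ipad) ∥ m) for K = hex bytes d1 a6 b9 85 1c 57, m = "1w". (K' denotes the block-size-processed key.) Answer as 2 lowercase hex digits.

46

Key hex bytes d1 a6 b9 85 1c 57 is exactly B = 6 bytes: K' = d1 a6 b9 85 1c 57.
K' ⊕ ipad = e7 90 8f b3 2a 61.
Inner input = e7 90 8f b3 2a 61 ∥ 31 77.
Inner hash: XOR e7⊕90⊕8f⊕b3⊕2a⊕61⊕31⊕77 = 46.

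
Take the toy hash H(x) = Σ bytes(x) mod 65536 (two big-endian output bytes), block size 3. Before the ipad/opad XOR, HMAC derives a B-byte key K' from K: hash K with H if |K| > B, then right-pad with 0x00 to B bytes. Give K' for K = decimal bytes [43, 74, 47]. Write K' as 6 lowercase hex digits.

Key decimal bytes [43, 74, 47] = 2b 4a 2f is exactly B = 3 bytes: K' = 2b 4a 2f.

2b4a2f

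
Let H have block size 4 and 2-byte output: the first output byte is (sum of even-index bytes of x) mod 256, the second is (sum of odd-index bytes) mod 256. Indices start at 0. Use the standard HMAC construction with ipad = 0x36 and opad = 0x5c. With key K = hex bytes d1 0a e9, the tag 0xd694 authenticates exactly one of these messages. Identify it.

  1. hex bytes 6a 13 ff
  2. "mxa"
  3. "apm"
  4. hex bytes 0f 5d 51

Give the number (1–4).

3

Key hex bytes d1 0a e9 is 3 bytes ≤ B = 4; zero-pad to 4 bytes: K' = d1 0a e9 00.
K' ⊕ ipad = e7 3c df 36; K' ⊕ opad = 8d 56 b5 5c.
m1: inner = H(e7 3c df 36 6a 13 ff) = 2f 85; tag = H(8d 56 b5 5c 2f 85) = 7137
m2: inner = H(e7 3c df 36 6d 78 61) = 94 ea; tag = H(8d 56 b5 5c 94 ea) = d69c
m3: inner = H(e7 3c df 36 61 70 6d) = 94 e2; tag = H(8d 56 b5 5c 94 e2) = d694 ← matches
m4: inner = H(e7 3c df 36 0f 5d 51) = 26 cf; tag = H(8d 56 b5 5c 26 cf) = 6881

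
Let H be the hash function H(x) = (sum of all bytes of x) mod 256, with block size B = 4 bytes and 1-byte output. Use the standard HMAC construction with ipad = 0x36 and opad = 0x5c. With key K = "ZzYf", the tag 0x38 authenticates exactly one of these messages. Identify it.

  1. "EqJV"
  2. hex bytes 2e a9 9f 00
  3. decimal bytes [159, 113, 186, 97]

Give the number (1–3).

Key "ZzYf" = 5a 7a 59 66 is exactly B = 4 bytes: K' = 5a 7a 59 66.
K' ⊕ ipad = 6c 4c 6f 50; K' ⊕ opad = 06 26 05 3a.
m1: inner = H(6c 4c 6f 50 45 71 4a 56) = cd; tag = H(06 26 05 3a cd) = 38 ← matches
m2: inner = H(6c 4c 6f 50 2e a9 9f 00) = ed; tag = H(06 26 05 3a ed) = 58
m3: inner = H(6c 4c 6f 50 9f 71 ba 61) = a2; tag = H(06 26 05 3a a2) = 0d

1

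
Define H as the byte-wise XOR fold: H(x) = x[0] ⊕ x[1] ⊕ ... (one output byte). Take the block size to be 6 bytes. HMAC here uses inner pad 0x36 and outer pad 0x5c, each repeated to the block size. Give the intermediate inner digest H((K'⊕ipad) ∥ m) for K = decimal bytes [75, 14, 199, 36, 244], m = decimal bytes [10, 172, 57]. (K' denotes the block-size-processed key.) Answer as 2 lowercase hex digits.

Key decimal bytes [75, 14, 199, 36, 244] = 4b 0e c7 24 f4 is 5 bytes ≤ B = 6; zero-pad to 6 bytes: K' = 4b 0e c7 24 f4 00.
K' ⊕ ipad = 7d 38 f1 12 c2 36.
Inner input = 7d 38 f1 12 c2 36 ∥ 0a ac 39.
Inner hash: XOR 7d⊕38⊕f1⊕12⊕c2⊕36⊕0a⊕ac⊕39 = cd.

cd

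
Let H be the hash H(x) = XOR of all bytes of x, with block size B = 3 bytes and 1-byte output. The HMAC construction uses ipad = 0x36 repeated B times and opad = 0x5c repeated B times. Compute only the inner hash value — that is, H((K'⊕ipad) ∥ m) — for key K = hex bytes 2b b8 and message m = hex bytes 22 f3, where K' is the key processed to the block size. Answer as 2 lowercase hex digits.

74

Key hex bytes 2b b8 is 2 bytes ≤ B = 3; zero-pad to 3 bytes: K' = 2b b8 00.
K' ⊕ ipad = 1d 8e 36.
Inner input = 1d 8e 36 ∥ 22 f3.
Inner hash: XOR 1d⊕8e⊕36⊕22⊕f3 = 74.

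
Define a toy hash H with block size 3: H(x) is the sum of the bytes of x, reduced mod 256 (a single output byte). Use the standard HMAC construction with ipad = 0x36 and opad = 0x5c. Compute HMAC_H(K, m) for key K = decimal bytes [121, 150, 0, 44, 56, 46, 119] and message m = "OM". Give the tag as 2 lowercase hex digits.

Key decimal bytes [121, 150, 0, 44, 56, 46, 119] = 79 96 00 2c 38 2e 77 is 7 bytes > B = 3, so hash it first: H(key) = 18, then zero-pad to 3 bytes: K' = 18 00 00.
K' ⊕ ipad = 2e 36 36.  K' ⊕ opad = 44 5c 5c.
Inner input = (K'⊕ipad) ∥ m = 2e 36 36 ∥ 4f 4d.
Inner hash: sum = 46+54+54+79+77 = 310; mod 256 = 54 → 36.
Outer input = (K'⊕opad) ∥ inner = 44 5c 5c ∥ 36.
Outer hash (tag): sum = 68+92+92+54 = 306; mod 256 = 50 → 32.

32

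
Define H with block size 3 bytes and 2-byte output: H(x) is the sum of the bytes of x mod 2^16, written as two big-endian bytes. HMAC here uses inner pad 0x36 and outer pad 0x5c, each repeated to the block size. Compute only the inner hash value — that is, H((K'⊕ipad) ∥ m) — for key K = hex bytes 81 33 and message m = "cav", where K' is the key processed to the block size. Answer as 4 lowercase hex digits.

Key hex bytes 81 33 is 2 bytes ≤ B = 3; zero-pad to 3 bytes: K' = 81 33 00.
K' ⊕ ipad = b7 05 36.
Inner input = b7 05 36 ∥ 63 61 76.
Inner hash: sum = 183+5+54+99+97+118 = 556 → 02 2c.

022c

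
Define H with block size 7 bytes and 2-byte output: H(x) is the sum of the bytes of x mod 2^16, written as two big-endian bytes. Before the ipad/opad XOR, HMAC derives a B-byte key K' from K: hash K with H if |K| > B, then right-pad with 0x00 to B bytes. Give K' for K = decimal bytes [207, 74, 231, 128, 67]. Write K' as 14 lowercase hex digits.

Key decimal bytes [207, 74, 231, 128, 67] = cf 4a e7 80 43 is 5 bytes ≤ B = 7; zero-pad to 7 bytes: K' = cf 4a e7 80 43 00 00.

cf4ae780430000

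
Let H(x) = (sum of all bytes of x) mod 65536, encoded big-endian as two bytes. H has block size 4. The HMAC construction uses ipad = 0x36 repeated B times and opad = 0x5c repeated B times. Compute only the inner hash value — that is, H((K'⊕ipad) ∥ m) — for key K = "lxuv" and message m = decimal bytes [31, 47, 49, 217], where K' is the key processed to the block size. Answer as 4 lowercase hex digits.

Key "lxuv" = 6c 78 75 76 is exactly B = 4 bytes: K' = 6c 78 75 76.
K' ⊕ ipad = 5a 4e 43 40.
Inner input = 5a 4e 43 40 ∥ 1f 2f 31 d9.
Inner hash: sum = 90+78+67+64+31+47+49+217 = 643 → 02 83.

0283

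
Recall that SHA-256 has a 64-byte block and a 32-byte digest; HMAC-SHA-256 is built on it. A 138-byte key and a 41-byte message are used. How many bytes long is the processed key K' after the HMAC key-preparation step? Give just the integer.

Key is 138 > 64 bytes, so it is hashed to 32 bytes then zero-padded to 64: |K'| = 64.

64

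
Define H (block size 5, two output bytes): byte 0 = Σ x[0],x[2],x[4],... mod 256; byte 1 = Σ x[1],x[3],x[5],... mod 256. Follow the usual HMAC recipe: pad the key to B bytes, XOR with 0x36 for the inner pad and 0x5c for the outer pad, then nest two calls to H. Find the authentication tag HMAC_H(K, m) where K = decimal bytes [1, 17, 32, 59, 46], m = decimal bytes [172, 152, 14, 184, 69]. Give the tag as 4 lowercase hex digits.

7e69

Key decimal bytes [1, 17, 32, 59, 46] = 01 11 20 3b 2e is exactly B = 5 bytes: K' = 01 11 20 3b 2e.
K' ⊕ ipad = 37 27 16 0d 18.  K' ⊕ opad = 5d 4d 7c 67 72.
Inner input = (K'⊕ipad) ∥ m = 37 27 16 0d 18 ∥ ac 98 0e b8 45.
Inner hash: even-index sum = 437 mod 256 = 181; odd-index sum = 307 mod 256 = 51 → b5 33.
Outer input = (K'⊕opad) ∥ inner = 5d 4d 7c 67 72 ∥ b5 33.
Outer hash (tag): even-index sum = 382 mod 256 = 126; odd-index sum = 361 mod 256 = 105 → 7e 69.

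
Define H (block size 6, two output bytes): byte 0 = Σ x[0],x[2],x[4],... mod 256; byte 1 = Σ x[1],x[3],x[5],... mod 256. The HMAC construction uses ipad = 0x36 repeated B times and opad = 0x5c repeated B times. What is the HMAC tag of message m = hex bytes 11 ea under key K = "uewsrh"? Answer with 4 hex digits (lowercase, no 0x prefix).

Key "uewsrh" = 75 65 77 73 72 68 is exactly B = 6 bytes: K' = 75 65 77 73 72 68.
K' ⊕ ipad = 43 53 41 45 44 5e.  K' ⊕ opad = 29 39 2b 2f 2e 34.
Inner input = (K'⊕ipad) ∥ m = 43 53 41 45 44 5e ∥ 11 ea.
Inner hash: even-index sum = 217 mod 256 = 217; odd-index sum = 480 mod 256 = 224 → d9 e0.
Outer input = (K'⊕opad) ∥ inner = 29 39 2b 2f 2e 34 ∥ d9 e0.
Outer hash (tag): even-index sum = 347 mod 256 = 91; odd-index sum = 380 mod 256 = 124 → 5b 7c.

5b7c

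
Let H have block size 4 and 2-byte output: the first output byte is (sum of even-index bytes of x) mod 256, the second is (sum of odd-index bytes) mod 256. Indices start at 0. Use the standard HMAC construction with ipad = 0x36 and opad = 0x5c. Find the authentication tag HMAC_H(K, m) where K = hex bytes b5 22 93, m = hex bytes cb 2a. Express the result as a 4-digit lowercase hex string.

Key hex bytes b5 22 93 is 3 bytes ≤ B = 4; zero-pad to 4 bytes: K' = b5 22 93 00.
K' ⊕ ipad = 83 14 a5 36.  K' ⊕ opad = e9 7e cf 5c.
Inner input = (K'⊕ipad) ∥ m = 83 14 a5 36 ∥ cb 2a.
Inner hash: even-index sum = 499 mod 256 = 243; odd-index sum = 116 mod 256 = 116 → f3 74.
Outer input = (K'⊕opad) ∥ inner = e9 7e cf 5c ∥ f3 74.
Outer hash (tag): even-index sum = 683 mod 256 = 171; odd-index sum = 334 mod 256 = 78 → ab 4e.

ab4e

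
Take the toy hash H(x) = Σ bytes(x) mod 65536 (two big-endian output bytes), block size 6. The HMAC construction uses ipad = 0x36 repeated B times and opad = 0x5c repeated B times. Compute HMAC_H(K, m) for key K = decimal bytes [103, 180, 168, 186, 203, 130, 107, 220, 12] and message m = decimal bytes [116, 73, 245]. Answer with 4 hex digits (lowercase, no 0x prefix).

Key decimal bytes [103, 180, 168, 186, 203, 130, 107, 220, 12] = 67 b4 a8 ba cb 82 6b dc 0c is 9 bytes > B = 6, so hash it first: H(key) = 05 1d, then zero-pad to 6 bytes: K' = 05 1d 00 00 00 00.
K' ⊕ ipad = 33 2b 36 36 36 36.  K' ⊕ opad = 59 41 5c 5c 5c 5c.
Inner input = (K'⊕ipad) ∥ m = 33 2b 36 36 36 36 ∥ 74 49 f5.
Inner hash: sum = 51+43+54+54+54+54+116+73+245 = 744 → 02 e8.
Outer input = (K'⊕opad) ∥ inner = 59 41 5c 5c 5c 5c ∥ 02 e8.
Outer hash (tag): sum = 89+65+92+92+92+92+2+232 = 756 → 02 f4.

02f4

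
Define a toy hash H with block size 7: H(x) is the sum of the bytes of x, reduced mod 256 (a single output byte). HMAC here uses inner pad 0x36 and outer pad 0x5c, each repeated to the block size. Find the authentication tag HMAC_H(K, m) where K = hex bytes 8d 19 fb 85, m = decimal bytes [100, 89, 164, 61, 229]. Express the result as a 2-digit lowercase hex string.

Key hex bytes 8d 19 fb 85 is 4 bytes ≤ B = 7; zero-pad to 7 bytes: K' = 8d 19 fb 85 00 00 00.
K' ⊕ ipad = bb 2f cd b3 36 36 36.  K' ⊕ opad = d1 45 a7 d9 5c 5c 5c.
Inner input = (K'⊕ipad) ∥ m = bb 2f cd b3 36 36 36 ∥ 64 59 a4 3d e5.
Inner hash: sum = 187+47+205+179+54+54+54+100+89+164+61+229 = 1423; mod 256 = 143 → 8f.
Outer input = (K'⊕opad) ∥ inner = d1 45 a7 d9 5c 5c 5c ∥ 8f.
Outer hash (tag): sum = 209+69+167+217+92+92+92+143 = 1081; mod 256 = 57 → 39.

39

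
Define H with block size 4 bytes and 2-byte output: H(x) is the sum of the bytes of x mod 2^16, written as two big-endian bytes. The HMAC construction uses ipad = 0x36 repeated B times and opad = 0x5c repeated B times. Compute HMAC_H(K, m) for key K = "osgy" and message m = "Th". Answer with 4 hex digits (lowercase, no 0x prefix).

01bd

Key "osgy" = 6f 73 67 79 is exactly B = 4 bytes: K' = 6f 73 67 79.
K' ⊕ ipad = 59 45 51 4f.  K' ⊕ opad = 33 2f 3b 25.
Inner input = (K'⊕ipad) ∥ m = 59 45 51 4f ∥ 54 68.
Inner hash: sum = 89+69+81+79+84+104 = 506 → 01 fa.
Outer input = (K'⊕opad) ∥ inner = 33 2f 3b 25 ∥ 01 fa.
Outer hash (tag): sum = 51+47+59+37+1+250 = 445 → 01 bd.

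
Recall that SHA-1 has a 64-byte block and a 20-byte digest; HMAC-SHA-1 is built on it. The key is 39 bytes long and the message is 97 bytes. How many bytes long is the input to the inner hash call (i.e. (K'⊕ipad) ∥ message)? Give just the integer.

161

Key is 39 ≤ 64 bytes, zero-padded: |K'| = 64.
Inner input = (K'⊕ipad) ∥ m → 64 + 97 = 161 bytes.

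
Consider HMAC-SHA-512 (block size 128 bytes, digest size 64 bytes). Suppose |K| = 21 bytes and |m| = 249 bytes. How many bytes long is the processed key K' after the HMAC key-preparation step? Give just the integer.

128

Key is 21 ≤ 128 bytes, zero-padded: |K'| = 128.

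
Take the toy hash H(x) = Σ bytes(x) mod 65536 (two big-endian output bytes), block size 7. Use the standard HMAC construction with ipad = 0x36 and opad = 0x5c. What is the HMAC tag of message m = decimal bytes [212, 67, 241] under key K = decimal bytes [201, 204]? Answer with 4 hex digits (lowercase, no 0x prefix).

0305

Key decimal bytes [201, 204] = c9 cc is 2 bytes ≤ B = 7; zero-pad to 7 bytes: K' = c9 cc 00 00 00 00 00.
K' ⊕ ipad = ff fa 36 36 36 36 36.  K' ⊕ opad = 95 90 5c 5c 5c 5c 5c.
Inner input = (K'⊕ipad) ∥ m = ff fa 36 36 36 36 36 ∥ d4 43 f1.
Inner hash: sum = 255+250+54+54+54+54+54+212+67+241 = 1295 → 05 0f.
Outer input = (K'⊕opad) ∥ inner = 95 90 5c 5c 5c 5c 5c ∥ 05 0f.
Outer hash (tag): sum = 149+144+92+92+92+92+92+5+15 = 773 → 03 05.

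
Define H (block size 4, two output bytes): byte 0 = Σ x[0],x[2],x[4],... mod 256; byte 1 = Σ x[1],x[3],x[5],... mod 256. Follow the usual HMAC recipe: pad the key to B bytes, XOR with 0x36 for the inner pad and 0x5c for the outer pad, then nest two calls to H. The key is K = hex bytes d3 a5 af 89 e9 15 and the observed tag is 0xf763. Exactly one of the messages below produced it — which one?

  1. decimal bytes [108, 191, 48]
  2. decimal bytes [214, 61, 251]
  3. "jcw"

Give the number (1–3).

2

Key hex bytes d3 a5 af 89 e9 15 is 6 bytes > B = 4, so hash it first: H(key) = 6b 43, then zero-pad to 4 bytes: K' = 6b 43 00 00.
K' ⊕ ipad = 5d 75 36 36; K' ⊕ opad = 37 1f 5c 5c.
m1: inner = H(5d 75 36 36 6c bf 30) = 2f 6a; tag = H(37 1f 5c 5c 2f 6a) = c2e5
m2: inner = H(5d 75 36 36 d6 3d fb) = 64 e8; tag = H(37 1f 5c 5c 64 e8) = f763 ← matches
m3: inner = H(5d 75 36 36 6a 63 77) = 74 0e; tag = H(37 1f 5c 5c 74 0e) = 0789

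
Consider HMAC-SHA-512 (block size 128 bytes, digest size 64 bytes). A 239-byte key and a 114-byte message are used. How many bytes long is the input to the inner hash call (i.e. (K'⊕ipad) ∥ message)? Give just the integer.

Key is 239 > 128 bytes, so it is hashed to 64 bytes then zero-padded to 128: |K'| = 128.
Inner input = (K'⊕ipad) ∥ m → 128 + 114 = 242 bytes.

242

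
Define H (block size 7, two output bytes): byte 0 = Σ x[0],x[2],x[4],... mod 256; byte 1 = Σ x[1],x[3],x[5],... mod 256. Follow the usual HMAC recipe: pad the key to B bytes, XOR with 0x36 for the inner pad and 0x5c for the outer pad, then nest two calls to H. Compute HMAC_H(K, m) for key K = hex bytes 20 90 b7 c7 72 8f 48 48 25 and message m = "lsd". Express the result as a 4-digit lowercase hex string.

Key hex bytes 20 90 b7 c7 72 8f 48 48 25 is 9 bytes > B = 7, so hash it first: H(key) = b6 2e, then zero-pad to 7 bytes: K' = b6 2e 00 00 00 00 00.
K' ⊕ ipad = 80 18 36 36 36 36 36.  K' ⊕ opad = ea 72 5c 5c 5c 5c 5c.
Inner input = (K'⊕ipad) ∥ m = 80 18 36 36 36 36 36 ∥ 6c 73 64.
Inner hash: even-index sum = 405 mod 256 = 149; odd-index sum = 340 mod 256 = 84 → 95 54.
Outer input = (K'⊕opad) ∥ inner = ea 72 5c 5c 5c 5c 5c ∥ 95 54.
Outer hash (tag): even-index sum = 594 mod 256 = 82; odd-index sum = 447 mod 256 = 191 → 52 bf.

52bf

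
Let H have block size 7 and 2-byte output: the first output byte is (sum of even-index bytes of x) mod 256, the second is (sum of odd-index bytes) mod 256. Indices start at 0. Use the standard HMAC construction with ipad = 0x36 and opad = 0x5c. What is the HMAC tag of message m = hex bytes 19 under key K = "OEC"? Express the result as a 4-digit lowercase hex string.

e22b

Key "OEC" = 4f 45 43 is 3 bytes ≤ B = 7; zero-pad to 7 bytes: K' = 4f 45 43 00 00 00 00.
K' ⊕ ipad = 79 73 75 36 36 36 36.  K' ⊕ opad = 13 19 1f 5c 5c 5c 5c.
Inner input = (K'⊕ipad) ∥ m = 79 73 75 36 36 36 36 ∥ 19.
Inner hash: even-index sum = 346 mod 256 = 90; odd-index sum = 248 mod 256 = 248 → 5a f8.
Outer input = (K'⊕opad) ∥ inner = 13 19 1f 5c 5c 5c 5c ∥ 5a f8.
Outer hash (tag): even-index sum = 482 mod 256 = 226; odd-index sum = 299 mod 256 = 43 → e2 2b.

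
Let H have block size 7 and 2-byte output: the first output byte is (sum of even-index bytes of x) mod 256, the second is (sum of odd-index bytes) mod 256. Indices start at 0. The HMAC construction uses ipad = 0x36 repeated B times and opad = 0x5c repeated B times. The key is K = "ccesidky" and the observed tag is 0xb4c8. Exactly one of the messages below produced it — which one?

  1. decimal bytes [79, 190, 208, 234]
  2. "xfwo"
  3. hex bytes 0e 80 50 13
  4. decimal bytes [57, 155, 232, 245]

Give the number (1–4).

2

Key "ccesidky" = 63 63 65 73 69 64 6b 79 is 8 bytes > B = 7, so hash it first: H(key) = 9c b3, then zero-pad to 7 bytes: K' = 9c b3 00 00 00 00 00.
K' ⊕ ipad = aa 85 36 36 36 36 36; K' ⊕ opad = c0 ef 5c 5c 5c 5c 5c.
m1: inner = H(aa 85 36 36 36 36 36 4f be d0 ea) = f4 10; tag = H(c0 ef 5c 5c 5c 5c 5c f4 10) = e49b
m2: inner = H(aa 85 36 36 36 36 36 78 66 77 6f) = 21 e0; tag = H(c0 ef 5c 5c 5c 5c 5c 21 e0) = b4c8 ← matches
m3: inner = H(aa 85 36 36 36 36 36 0e 80 50 13) = df 4f; tag = H(c0 ef 5c 5c 5c 5c 5c df 4f) = 2386
m4: inner = H(aa 85 36 36 36 36 36 39 9b e8 f5) = dc 12; tag = H(c0 ef 5c 5c 5c 5c 5c dc 12) = e683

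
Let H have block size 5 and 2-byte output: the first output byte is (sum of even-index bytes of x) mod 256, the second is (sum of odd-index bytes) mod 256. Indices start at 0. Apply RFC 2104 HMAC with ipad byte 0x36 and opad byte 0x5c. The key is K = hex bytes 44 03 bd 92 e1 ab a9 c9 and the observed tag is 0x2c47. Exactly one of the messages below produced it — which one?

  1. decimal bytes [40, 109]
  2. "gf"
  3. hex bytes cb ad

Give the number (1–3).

Key hex bytes 44 03 bd 92 e1 ab a9 c9 is 8 bytes > B = 5, so hash it first: H(key) = 8b 09, then zero-pad to 5 bytes: K' = 8b 09 00 00 00.
K' ⊕ ipad = bd 3f 36 36 36; K' ⊕ opad = d7 55 5c 5c 5c.
m1: inner = H(bd 3f 36 36 36 28 6d) = 96 9d; tag = H(d7 55 5c 5c 5c 96 9d) = 2c47 ← matches
m2: inner = H(bd 3f 36 36 36 67 66) = 8f dc; tag = H(d7 55 5c 5c 5c 8f dc) = 6b40
m3: inner = H(bd 3f 36 36 36 cb ad) = d6 40; tag = H(d7 55 5c 5c 5c d6 40) = cf87

1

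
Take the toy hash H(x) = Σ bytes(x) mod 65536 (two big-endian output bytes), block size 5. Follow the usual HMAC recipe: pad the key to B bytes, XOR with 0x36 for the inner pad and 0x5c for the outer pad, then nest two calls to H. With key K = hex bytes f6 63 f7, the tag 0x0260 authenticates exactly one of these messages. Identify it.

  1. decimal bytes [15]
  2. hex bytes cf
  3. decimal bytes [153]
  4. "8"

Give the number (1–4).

2

Key hex bytes f6 63 f7 is 3 bytes ≤ B = 5; zero-pad to 5 bytes: K' = f6 63 f7 00 00.
K' ⊕ ipad = c0 55 c1 36 36; K' ⊕ opad = aa 3f ab 5c 5c.
m1: inner = H(c0 55 c1 36 36 0f) = 02 51; tag = H(aa 3f ab 5c 5c 02 51) = 029f
m2: inner = H(c0 55 c1 36 36 cf) = 03 11; tag = H(aa 3f ab 5c 5c 03 11) = 0260 ← matches
m3: inner = H(c0 55 c1 36 36 99) = 02 db; tag = H(aa 3f ab 5c 5c 02 db) = 0329
m4: inner = H(c0 55 c1 36 36 38) = 02 7a; tag = H(aa 3f ab 5c 5c 02 7a) = 02c8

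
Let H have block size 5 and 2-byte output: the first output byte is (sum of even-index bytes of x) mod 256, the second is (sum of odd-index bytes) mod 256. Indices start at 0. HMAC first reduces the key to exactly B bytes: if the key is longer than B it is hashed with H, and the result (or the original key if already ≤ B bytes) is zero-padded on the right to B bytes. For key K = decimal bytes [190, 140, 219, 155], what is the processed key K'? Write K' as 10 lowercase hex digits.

Key decimal bytes [190, 140, 219, 155] = be 8c db 9b is 4 bytes ≤ B = 5; zero-pad to 5 bytes: K' = be 8c db 9b 00.

be8cdb9b00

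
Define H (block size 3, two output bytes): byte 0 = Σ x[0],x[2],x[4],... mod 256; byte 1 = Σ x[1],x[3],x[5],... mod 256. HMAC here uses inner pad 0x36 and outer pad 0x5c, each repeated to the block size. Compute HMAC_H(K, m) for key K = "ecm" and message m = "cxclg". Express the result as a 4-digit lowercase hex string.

ecd1

Key "ecm" = 65 63 6d is exactly B = 3 bytes: K' = 65 63 6d.
K' ⊕ ipad = 53 55 5b.  K' ⊕ opad = 39 3f 31.
Inner input = (K'⊕ipad) ∥ m = 53 55 5b ∥ 63 78 63 6c 67.
Inner hash: even-index sum = 402 mod 256 = 146; odd-index sum = 386 mod 256 = 130 → 92 82.
Outer input = (K'⊕opad) ∥ inner = 39 3f 31 ∥ 92 82.
Outer hash (tag): even-index sum = 236 mod 256 = 236; odd-index sum = 209 mod 256 = 209 → ec d1.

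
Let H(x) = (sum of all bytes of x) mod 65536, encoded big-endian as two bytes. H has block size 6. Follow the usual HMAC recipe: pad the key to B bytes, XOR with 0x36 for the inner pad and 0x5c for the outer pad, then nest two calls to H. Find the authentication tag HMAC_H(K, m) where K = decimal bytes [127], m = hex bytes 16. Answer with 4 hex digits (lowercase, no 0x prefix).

025d

Key decimal bytes [127] = 7f is 1 byte ≤ B = 6; zero-pad to 6 bytes: K' = 7f 00 00 00 00 00.
K' ⊕ ipad = 49 36 36 36 36 36.  K' ⊕ opad = 23 5c 5c 5c 5c 5c.
Inner input = (K'⊕ipad) ∥ m = 49 36 36 36 36 36 ∥ 16.
Inner hash: sum = 73+54+54+54+54+54+22 = 365 → 01 6d.
Outer input = (K'⊕opad) ∥ inner = 23 5c 5c 5c 5c 5c ∥ 01 6d.
Outer hash (tag): sum = 35+92+92+92+92+92+1+109 = 605 → 02 5d.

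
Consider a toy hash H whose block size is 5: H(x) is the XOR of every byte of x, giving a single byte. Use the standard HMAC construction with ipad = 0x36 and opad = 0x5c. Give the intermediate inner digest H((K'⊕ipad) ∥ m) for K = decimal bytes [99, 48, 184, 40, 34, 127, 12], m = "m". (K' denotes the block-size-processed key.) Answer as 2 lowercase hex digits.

c9

Key decimal bytes [99, 48, 184, 40, 34, 127, 12] = 63 30 b8 28 22 7f 0c is 7 bytes > B = 5, so hash it first: H(key) = 92, then zero-pad to 5 bytes: K' = 92 00 00 00 00.
K' ⊕ ipad = a4 36 36 36 36.
Inner input = a4 36 36 36 36 ∥ 6d.
Inner hash: XOR a4⊕36⊕36⊕36⊕36⊕6d = c9.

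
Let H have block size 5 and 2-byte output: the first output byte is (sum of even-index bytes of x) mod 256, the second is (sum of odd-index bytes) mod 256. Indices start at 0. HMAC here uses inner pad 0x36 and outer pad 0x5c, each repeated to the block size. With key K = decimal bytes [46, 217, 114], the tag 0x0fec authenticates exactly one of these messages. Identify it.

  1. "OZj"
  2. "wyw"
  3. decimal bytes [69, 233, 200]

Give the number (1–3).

Key decimal bytes [46, 217, 114] = 2e d9 72 is 3 bytes ≤ B = 5; zero-pad to 5 bytes: K' = 2e d9 72 00 00.
K' ⊕ ipad = 18 ef 44 36 36; K' ⊕ opad = 72 85 2e 5c 5c.
m1: inner = H(18 ef 44 36 36 4f 5a 6a) = ec de; tag = H(72 85 2e 5c 5c ec de) = dacd
m2: inner = H(18 ef 44 36 36 77 79 77) = 0b 13; tag = H(72 85 2e 5c 5c 0b 13) = 0fec ← matches
m3: inner = H(18 ef 44 36 36 45 e9 c8) = 7b 32; tag = H(72 85 2e 5c 5c 7b 32) = 2e5c

2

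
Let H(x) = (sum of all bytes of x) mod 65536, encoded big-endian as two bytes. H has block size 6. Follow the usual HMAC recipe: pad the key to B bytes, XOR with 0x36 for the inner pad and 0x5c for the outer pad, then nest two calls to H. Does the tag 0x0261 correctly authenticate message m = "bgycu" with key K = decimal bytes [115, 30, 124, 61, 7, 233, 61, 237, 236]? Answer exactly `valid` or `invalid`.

Key decimal bytes [115, 30, 124, 61, 7, 233, 61, 237, 236] = 73 1e 7c 3d 07 e9 3d ed ec is 9 bytes > B = 6, so hash it first: H(key) = 04 50, then zero-pad to 6 bytes: K' = 04 50 00 00 00 00.
K' ⊕ ipad = 32 66 36 36 36 36; K' ⊕ opad = 58 0c 5c 5c 5c 5c.
Inner hash: sum = 50+102+54+54+54+54+98+103+121+99+117 = 906 → 03 8a.
Outer hash (recomputed tag): sum = 88+12+92+92+92+92+3+138 = 609 → 02 61.
Recomputed tag = 0261; claimed = 0261 → match.

valid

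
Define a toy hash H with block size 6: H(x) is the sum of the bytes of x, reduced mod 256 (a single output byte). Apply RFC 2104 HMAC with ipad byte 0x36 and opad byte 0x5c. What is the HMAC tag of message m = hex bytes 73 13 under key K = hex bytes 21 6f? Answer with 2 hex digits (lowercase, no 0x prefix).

ee

Key hex bytes 21 6f is 2 bytes ≤ B = 6; zero-pad to 6 bytes: K' = 21 6f 00 00 00 00.
K' ⊕ ipad = 17 59 36 36 36 36.  K' ⊕ opad = 7d 33 5c 5c 5c 5c.
Inner input = (K'⊕ipad) ∥ m = 17 59 36 36 36 36 ∥ 73 13.
Inner hash: sum = 23+89+54+54+54+54+115+19 = 462; mod 256 = 206 → ce.
Outer input = (K'⊕opad) ∥ inner = 7d 33 5c 5c 5c 5c ∥ ce.
Outer hash (tag): sum = 125+51+92+92+92+92+206 = 750; mod 256 = 238 → ee.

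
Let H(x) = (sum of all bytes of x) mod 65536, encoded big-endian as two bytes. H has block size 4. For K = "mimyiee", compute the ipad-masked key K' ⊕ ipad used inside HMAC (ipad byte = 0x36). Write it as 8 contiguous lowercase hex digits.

34d93636

Key "mimyiee" = 6d 69 6d 79 69 65 65 is 7 bytes > B = 4, so hash it first: H(key) = 02 ef, then zero-pad to 4 bytes: K' = 02 ef 00 00.
XOR each byte with 0x36: 02⊕36=34, ef⊕36=d9, 00⊕36=36, 00⊕36=36.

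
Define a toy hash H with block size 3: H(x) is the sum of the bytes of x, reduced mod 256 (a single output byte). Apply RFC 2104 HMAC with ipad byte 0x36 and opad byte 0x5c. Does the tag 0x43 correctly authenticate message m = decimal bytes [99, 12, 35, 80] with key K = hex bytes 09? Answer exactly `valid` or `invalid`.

Key hex bytes 09 is 1 byte ≤ B = 3; zero-pad to 3 bytes: K' = 09 00 00.
K' ⊕ ipad = 3f 36 36; K' ⊕ opad = 55 5c 5c.
Inner hash: sum = 63+54+54+99+12+35+80 = 397; mod 256 = 141 → 8d.
Outer hash (recomputed tag): sum = 85+92+92+141 = 410; mod 256 = 154 → 9a.
Recomputed tag = 9a; claimed = 43 → mismatch.

invalid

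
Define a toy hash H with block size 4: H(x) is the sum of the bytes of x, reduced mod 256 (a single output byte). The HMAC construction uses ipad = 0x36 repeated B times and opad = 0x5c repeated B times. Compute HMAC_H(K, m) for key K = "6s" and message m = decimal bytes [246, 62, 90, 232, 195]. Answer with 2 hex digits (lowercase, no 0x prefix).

Key "6s" = 36 73 is 2 bytes ≤ B = 4; zero-pad to 4 bytes: K' = 36 73 00 00.
K' ⊕ ipad = 00 45 36 36.  K' ⊕ opad = 6a 2f 5c 5c.
Inner input = (K'⊕ipad) ∥ m = 00 45 36 36 ∥ f6 3e 5a e8 c3.
Inner hash: sum = 0+69+54+54+246+62+90+232+195 = 1002; mod 256 = 234 → ea.
Outer input = (K'⊕opad) ∥ inner = 6a 2f 5c 5c ∥ ea.
Outer hash (tag): sum = 106+47+92+92+234 = 571; mod 256 = 59 → 3b.

3b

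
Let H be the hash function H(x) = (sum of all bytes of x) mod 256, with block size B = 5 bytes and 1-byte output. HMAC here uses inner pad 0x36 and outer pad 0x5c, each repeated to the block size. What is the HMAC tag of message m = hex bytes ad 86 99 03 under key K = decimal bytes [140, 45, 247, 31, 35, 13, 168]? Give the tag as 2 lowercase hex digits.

a3

Key decimal bytes [140, 45, 247, 31, 35, 13, 168] = 8c 2d f7 1f 23 0d a8 is 7 bytes > B = 5, so hash it first: H(key) = a7, then zero-pad to 5 bytes: K' = a7 00 00 00 00.
K' ⊕ ipad = 91 36 36 36 36.  K' ⊕ opad = fb 5c 5c 5c 5c.
Inner input = (K'⊕ipad) ∥ m = 91 36 36 36 36 ∥ ad 86 99 03.
Inner hash: sum = 145+54+54+54+54+173+134+153+3 = 824; mod 256 = 56 → 38.
Outer input = (K'⊕opad) ∥ inner = fb 5c 5c 5c 5c ∥ 38.
Outer hash (tag): sum = 251+92+92+92+92+56 = 675; mod 256 = 163 → a3.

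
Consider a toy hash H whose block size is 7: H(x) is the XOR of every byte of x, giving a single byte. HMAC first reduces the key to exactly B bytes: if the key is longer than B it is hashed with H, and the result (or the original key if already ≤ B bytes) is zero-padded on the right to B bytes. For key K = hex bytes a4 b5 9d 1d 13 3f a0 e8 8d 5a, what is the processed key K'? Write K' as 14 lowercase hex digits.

22000000000000

|K| = 10 > B = 7, so first hash the key.
H(K): XOR a4⊕b5⊕9d⊕1d⊕13⊕3f⊕a0⊕e8⊕8d⊕5a = 22.
Zero-pad H(K) = 22 to 7 bytes: K' = 22 00 00 00 00 00 00.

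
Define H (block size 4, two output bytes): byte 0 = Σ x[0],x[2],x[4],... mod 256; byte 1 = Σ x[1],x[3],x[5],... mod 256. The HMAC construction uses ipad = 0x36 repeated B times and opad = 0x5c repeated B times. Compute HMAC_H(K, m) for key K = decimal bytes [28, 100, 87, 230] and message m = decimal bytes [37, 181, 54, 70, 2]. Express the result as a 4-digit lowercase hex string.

330f

Key decimal bytes [28, 100, 87, 230] = 1c 64 57 e6 is exactly B = 4 bytes: K' = 1c 64 57 e6.
K' ⊕ ipad = 2a 52 61 d0.  K' ⊕ opad = 40 38 0b ba.
Inner input = (K'⊕ipad) ∥ m = 2a 52 61 d0 ∥ 25 b5 36 46 02.
Inner hash: even-index sum = 232 mod 256 = 232; odd-index sum = 541 mod 256 = 29 → e8 1d.
Outer input = (K'⊕opad) ∥ inner = 40 38 0b ba ∥ e8 1d.
Outer hash (tag): even-index sum = 307 mod 256 = 51; odd-index sum = 271 mod 256 = 15 → 33 0f.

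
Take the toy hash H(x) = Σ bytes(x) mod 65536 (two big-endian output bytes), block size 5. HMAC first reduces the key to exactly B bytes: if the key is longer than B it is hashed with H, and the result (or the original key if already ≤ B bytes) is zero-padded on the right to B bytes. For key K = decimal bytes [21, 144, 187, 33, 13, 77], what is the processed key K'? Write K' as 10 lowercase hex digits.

|K| = 6 > B = 5, so first hash the key.
H(K): sum = 21+144+187+33+13+77 = 475 → 01 db.
Zero-pad H(K) = 01 db to 5 bytes: K' = 01 db 00 00 00.

01db000000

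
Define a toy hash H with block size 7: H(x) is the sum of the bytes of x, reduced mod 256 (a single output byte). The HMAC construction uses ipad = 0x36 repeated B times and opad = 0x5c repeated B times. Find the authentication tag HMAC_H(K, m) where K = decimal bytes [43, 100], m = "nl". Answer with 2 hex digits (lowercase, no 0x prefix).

d2

Key decimal bytes [43, 100] = 2b 64 is 2 bytes ≤ B = 7; zero-pad to 7 bytes: K' = 2b 64 00 00 00 00 00.
K' ⊕ ipad = 1d 52 36 36 36 36 36.  K' ⊕ opad = 77 38 5c 5c 5c 5c 5c.
Inner input = (K'⊕ipad) ∥ m = 1d 52 36 36 36 36 36 ∥ 6e 6c.
Inner hash: sum = 29+82+54+54+54+54+54+110+108 = 599; mod 256 = 87 → 57.
Outer input = (K'⊕opad) ∥ inner = 77 38 5c 5c 5c 5c 5c ∥ 57.
Outer hash (tag): sum = 119+56+92+92+92+92+92+87 = 722; mod 256 = 210 → d2.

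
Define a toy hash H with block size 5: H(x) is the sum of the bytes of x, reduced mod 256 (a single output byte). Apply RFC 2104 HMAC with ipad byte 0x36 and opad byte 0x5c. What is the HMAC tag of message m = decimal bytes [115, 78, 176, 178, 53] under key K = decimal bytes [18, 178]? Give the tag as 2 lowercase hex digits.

Key decimal bytes [18, 178] = 12 b2 is 2 bytes ≤ B = 5; zero-pad to 5 bytes: K' = 12 b2 00 00 00.
K' ⊕ ipad = 24 84 36 36 36.  K' ⊕ opad = 4e ee 5c 5c 5c.
Inner input = (K'⊕ipad) ∥ m = 24 84 36 36 36 ∥ 73 4e b0 b2 35.
Inner hash: sum = 36+132+54+54+54+115+78+176+178+53 = 930; mod 256 = 162 → a2.
Outer input = (K'⊕opad) ∥ inner = 4e ee 5c 5c 5c ∥ a2.
Outer hash (tag): sum = 78+238+92+92+92+162 = 754; mod 256 = 242 → f2.

f2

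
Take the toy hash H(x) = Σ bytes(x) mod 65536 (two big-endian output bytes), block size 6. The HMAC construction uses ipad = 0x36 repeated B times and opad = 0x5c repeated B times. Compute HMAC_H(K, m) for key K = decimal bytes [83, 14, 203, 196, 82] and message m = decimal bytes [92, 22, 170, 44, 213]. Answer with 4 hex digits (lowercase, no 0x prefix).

0242

Key decimal bytes [83, 14, 203, 196, 82] = 53 0e cb c4 52 is 5 bytes ≤ B = 6; zero-pad to 6 bytes: K' = 53 0e cb c4 52 00.
K' ⊕ ipad = 65 38 fd f2 64 36.  K' ⊕ opad = 0f 52 97 98 0e 5c.
Inner input = (K'⊕ipad) ∥ m = 65 38 fd f2 64 36 ∥ 5c 16 aa 2c d5.
Inner hash: sum = 101+56+253+242+100+54+92+22+170+44+213 = 1347 → 05 43.
Outer input = (K'⊕opad) ∥ inner = 0f 52 97 98 0e 5c ∥ 05 43.
Outer hash (tag): sum = 15+82+151+152+14+92+5+67 = 578 → 02 42.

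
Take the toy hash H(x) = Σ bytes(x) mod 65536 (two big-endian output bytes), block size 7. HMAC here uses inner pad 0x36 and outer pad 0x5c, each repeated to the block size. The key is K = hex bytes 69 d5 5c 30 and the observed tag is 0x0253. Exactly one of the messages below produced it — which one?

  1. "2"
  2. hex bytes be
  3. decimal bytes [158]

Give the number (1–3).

Key hex bytes 69 d5 5c 30 is 4 bytes ≤ B = 7; zero-pad to 7 bytes: K' = 69 d5 5c 30 00 00 00.
K' ⊕ ipad = 5f e3 6a 06 36 36 36; K' ⊕ opad = 35 89 00 6c 5c 5c 5c.
m1: inner = H(5f e3 6a 06 36 36 36 32) = 02 86; tag = H(35 89 00 6c 5c 5c 5c 02 86) = 02c6
m2: inner = H(5f e3 6a 06 36 36 36 be) = 03 12; tag = H(35 89 00 6c 5c 5c 5c 03 12) = 0253 ← matches
m3: inner = H(5f e3 6a 06 36 36 36 9e) = 02 f2; tag = H(35 89 00 6c 5c 5c 5c 02 f2) = 0332

2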